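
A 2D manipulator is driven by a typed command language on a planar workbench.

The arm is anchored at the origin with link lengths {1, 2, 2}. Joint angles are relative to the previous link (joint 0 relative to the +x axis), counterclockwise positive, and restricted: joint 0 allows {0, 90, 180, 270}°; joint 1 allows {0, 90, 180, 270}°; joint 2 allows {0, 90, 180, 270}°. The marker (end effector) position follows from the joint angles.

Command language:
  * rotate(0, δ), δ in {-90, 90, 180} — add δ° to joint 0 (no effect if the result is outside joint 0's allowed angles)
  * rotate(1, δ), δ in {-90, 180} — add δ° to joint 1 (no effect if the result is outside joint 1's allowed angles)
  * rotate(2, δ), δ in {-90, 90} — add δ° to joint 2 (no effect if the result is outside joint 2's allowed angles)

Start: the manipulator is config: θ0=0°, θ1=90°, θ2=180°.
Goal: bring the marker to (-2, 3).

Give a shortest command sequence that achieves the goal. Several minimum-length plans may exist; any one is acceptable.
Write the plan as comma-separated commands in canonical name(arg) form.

begin: config: θ0=0°, θ1=90°, θ2=180°
t=1 rotate(0, 90) ⇒ config: θ0=90°, θ1=90°, θ2=180°
t=2 rotate(2, 90) ⇒ config: θ0=90°, θ1=90°, θ2=270°
no 1-step plan works, so 2 is optimal.

rotate(0, 90), rotate(2, 90)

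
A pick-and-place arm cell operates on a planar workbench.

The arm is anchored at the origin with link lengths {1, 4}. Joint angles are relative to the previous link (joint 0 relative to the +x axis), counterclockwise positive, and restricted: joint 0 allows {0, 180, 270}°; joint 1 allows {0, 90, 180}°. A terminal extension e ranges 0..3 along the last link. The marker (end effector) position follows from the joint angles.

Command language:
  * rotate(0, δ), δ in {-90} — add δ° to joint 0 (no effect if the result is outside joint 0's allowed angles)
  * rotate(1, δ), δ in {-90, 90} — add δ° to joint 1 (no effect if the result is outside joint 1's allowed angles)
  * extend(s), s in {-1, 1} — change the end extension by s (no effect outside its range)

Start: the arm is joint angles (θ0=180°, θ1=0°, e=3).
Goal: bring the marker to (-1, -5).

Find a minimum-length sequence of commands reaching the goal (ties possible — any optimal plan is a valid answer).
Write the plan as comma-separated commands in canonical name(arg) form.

initial: joint angles (θ0=180°, θ1=0°, e=3)
1. extend(-1) → joint angles (θ0=180°, θ1=0°, e=2)
2. extend(-1) → joint angles (θ0=180°, θ1=0°, e=1)
3. rotate(1, 90) → joint angles (θ0=180°, θ1=90°, e=1)
minimal: 3 command(s), checked below 3.

extend(-1), extend(-1), rotate(1, 90)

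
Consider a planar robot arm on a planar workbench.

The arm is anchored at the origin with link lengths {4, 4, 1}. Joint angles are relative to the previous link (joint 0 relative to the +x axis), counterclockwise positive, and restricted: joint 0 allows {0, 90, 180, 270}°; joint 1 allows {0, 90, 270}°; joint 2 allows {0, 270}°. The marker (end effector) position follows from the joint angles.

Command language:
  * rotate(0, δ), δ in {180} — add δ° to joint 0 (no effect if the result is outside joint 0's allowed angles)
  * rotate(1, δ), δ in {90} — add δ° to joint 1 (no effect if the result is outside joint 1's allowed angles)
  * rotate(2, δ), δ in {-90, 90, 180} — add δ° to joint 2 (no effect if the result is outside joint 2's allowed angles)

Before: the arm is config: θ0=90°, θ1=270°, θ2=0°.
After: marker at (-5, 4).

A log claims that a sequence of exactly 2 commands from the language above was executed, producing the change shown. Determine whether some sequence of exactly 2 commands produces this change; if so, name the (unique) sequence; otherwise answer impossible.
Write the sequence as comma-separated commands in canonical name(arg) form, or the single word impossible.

initial: config: θ0=90°, θ1=270°, θ2=0°
1. rotate(1, 90) → config: θ0=90°, θ1=0°, θ2=0°
2. rotate(1, 90) → config: θ0=90°, θ1=90°, θ2=0°
no rival 2-sequence matches.

rotate(1, 90), rotate(1, 90)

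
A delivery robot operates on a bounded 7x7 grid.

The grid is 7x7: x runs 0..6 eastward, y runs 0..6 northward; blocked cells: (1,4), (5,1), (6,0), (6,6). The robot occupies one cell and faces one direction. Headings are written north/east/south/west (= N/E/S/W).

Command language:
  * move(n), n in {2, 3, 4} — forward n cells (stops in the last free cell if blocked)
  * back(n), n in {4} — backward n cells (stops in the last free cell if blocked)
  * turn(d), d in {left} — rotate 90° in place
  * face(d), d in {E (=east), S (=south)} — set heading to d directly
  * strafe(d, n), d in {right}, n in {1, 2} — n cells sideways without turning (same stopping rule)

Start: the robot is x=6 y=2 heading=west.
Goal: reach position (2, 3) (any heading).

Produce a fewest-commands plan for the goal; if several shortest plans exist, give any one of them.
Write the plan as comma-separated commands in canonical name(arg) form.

from: x=6 y=2 heading=west
step 1 (move(4)): x=2 y=2 heading=west
step 2 (strafe(right, 1)): x=2 y=3 heading=west
no 1-step plan works, so 2 is optimal.

move(4), strafe(right, 1)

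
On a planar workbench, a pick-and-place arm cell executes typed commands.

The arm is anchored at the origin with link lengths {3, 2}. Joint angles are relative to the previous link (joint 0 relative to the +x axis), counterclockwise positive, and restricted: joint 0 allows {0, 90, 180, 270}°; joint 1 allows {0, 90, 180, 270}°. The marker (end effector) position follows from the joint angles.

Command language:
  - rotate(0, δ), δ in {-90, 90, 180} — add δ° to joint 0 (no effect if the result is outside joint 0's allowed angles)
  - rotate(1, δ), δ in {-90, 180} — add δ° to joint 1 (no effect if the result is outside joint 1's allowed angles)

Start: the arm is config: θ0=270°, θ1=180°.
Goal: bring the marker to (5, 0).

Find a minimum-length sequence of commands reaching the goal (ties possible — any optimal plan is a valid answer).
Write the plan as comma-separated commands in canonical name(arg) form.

from: config: θ0=270°, θ1=180°
step 1 (rotate(0, 90)): config: θ0=0°, θ1=180°
step 2 (rotate(1, 180)): config: θ0=0°, θ1=0°
shorter routes all fall short; 2 is best.

rotate(0, 90), rotate(1, 180)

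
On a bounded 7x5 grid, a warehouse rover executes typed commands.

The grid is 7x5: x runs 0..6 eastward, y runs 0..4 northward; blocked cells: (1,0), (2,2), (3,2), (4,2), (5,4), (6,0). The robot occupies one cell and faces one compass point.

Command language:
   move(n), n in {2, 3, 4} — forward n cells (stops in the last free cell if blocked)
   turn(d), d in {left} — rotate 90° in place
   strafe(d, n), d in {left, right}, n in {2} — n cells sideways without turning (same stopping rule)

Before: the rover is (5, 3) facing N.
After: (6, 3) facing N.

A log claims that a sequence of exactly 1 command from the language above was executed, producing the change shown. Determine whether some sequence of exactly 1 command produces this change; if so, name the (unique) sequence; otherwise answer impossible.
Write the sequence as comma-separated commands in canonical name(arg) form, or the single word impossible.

key: strafe(right, 2) runs into the grid edge before its full distance
from: (5, 3) facing N
[1] after strafe(right, 2): (6, 3) facing N
all 6 alternatives checked — unique.

strafe(right, 2)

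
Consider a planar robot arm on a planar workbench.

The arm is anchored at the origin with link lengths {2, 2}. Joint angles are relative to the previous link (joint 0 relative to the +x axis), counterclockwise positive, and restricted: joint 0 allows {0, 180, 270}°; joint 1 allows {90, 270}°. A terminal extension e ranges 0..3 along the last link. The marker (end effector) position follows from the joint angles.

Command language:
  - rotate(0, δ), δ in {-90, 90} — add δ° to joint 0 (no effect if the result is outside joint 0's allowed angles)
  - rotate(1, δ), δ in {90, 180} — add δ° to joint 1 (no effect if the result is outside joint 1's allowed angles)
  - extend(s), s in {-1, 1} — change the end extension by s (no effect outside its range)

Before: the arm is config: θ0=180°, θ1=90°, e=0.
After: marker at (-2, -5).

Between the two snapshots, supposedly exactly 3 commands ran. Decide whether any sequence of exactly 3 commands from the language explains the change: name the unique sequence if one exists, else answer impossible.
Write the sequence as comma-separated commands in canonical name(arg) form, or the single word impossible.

initial: config: θ0=180°, θ1=90°, e=0
t=1 extend(1) ⇒ config: θ0=180°, θ1=90°, e=1
t=2 extend(1) ⇒ config: θ0=180°, θ1=90°, e=2
t=3 extend(1) ⇒ config: θ0=180°, θ1=90°, e=3
uniquely the one of 216 3-step routes that fits.

extend(1), extend(1), extend(1)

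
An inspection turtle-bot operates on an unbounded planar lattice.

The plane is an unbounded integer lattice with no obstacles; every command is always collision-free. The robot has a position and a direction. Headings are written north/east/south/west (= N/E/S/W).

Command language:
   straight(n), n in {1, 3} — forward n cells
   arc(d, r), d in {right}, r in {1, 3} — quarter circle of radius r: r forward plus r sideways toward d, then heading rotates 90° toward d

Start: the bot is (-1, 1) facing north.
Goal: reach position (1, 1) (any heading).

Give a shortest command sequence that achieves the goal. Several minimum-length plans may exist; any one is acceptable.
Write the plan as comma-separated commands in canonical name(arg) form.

arc(right, 1), arc(right, 1)

t0: (-1, 1) facing north
step 1 (arc(right, 1)): (0, 2) facing east
step 2 (arc(right, 1)): (1, 1) facing south
minimal: 2 command(s), checked below 2.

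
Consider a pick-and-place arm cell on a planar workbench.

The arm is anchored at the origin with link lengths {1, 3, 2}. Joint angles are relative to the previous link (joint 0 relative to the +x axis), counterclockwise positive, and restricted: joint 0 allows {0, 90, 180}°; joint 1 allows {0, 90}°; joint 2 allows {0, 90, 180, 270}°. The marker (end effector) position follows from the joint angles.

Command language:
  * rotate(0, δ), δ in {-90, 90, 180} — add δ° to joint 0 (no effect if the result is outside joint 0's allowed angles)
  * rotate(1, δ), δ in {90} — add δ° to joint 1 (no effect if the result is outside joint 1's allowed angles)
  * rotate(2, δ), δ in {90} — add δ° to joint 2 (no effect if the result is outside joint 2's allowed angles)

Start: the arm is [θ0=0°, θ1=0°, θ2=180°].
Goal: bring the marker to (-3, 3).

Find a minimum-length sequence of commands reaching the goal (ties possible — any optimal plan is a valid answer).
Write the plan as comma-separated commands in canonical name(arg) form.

t0: [θ0=0°, θ1=0°, θ2=180°]
[1] after rotate(1, 90): [θ0=0°, θ1=90°, θ2=180°]
[2] after rotate(0, 90): [θ0=90°, θ1=90°, θ2=180°]
[3] after rotate(2, 90): [θ0=90°, θ1=90°, θ2=270°]
minimal: 3 command(s), checked below 3.

rotate(1, 90), rotate(0, 90), rotate(2, 90)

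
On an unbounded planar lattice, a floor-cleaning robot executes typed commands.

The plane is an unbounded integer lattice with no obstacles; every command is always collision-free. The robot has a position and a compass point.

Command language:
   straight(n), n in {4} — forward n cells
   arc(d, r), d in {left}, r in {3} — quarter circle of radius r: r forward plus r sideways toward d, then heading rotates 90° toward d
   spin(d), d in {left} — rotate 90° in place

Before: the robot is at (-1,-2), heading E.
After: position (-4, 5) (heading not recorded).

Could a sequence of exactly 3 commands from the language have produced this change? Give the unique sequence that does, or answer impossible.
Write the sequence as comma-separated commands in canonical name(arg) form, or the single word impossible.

spin(left), straight(4), arc(left, 3)

key: running arc(left, 3) before spin(left) would end elsewhere — order is forced
initial: at (-1,-2), heading E
[1] after spin(left): at (-1,-2), heading N
[2] after straight(4): at (-1,2), heading N
[3] after arc(left, 3): at (-4,5), heading W
no other 3-command option fits: unique.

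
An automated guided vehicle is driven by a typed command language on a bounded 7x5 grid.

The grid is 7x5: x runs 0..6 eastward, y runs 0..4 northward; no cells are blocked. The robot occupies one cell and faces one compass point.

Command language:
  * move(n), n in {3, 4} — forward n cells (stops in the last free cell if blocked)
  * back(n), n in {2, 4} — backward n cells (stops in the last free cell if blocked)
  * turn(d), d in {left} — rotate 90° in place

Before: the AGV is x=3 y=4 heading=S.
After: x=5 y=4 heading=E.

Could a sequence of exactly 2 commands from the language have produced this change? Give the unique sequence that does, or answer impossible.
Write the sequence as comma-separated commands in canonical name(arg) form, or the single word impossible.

impossible

no 2-step route produces this change.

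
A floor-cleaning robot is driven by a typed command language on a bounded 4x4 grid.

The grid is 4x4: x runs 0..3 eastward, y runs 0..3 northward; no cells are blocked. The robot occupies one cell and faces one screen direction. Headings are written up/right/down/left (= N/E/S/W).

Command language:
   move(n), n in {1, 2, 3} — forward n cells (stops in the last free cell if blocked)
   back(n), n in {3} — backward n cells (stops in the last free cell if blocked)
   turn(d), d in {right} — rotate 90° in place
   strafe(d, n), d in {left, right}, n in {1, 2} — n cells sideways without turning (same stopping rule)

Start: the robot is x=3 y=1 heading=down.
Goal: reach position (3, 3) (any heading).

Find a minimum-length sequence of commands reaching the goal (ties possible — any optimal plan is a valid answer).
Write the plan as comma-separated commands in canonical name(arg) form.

back(3)

from: x=3 y=1 heading=down
[1] after back(3): x=3 y=3 heading=down
nothing shorter than 1 reaches the goal.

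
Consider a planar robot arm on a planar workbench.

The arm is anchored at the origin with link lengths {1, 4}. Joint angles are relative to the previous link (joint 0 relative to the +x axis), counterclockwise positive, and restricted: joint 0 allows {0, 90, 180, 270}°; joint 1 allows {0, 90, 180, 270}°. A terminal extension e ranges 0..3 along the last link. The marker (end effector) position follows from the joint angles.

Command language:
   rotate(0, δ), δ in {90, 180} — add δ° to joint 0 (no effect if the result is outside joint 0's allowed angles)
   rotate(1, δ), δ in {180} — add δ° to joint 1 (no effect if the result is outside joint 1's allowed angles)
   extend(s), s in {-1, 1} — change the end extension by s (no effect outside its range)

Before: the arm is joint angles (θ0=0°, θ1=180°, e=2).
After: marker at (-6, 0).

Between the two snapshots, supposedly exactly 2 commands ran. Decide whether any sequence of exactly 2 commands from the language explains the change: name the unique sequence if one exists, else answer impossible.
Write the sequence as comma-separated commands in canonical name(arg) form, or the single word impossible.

start: joint angles (θ0=0°, θ1=180°, e=2)
step 1 (extend(1)): joint angles (θ0=0°, θ1=180°, e=3)
step 2 (extend(1)): joint angles (θ0=0°, θ1=180°, e=3)
all 25 alternatives checked — unique.

extend(1), extend(1)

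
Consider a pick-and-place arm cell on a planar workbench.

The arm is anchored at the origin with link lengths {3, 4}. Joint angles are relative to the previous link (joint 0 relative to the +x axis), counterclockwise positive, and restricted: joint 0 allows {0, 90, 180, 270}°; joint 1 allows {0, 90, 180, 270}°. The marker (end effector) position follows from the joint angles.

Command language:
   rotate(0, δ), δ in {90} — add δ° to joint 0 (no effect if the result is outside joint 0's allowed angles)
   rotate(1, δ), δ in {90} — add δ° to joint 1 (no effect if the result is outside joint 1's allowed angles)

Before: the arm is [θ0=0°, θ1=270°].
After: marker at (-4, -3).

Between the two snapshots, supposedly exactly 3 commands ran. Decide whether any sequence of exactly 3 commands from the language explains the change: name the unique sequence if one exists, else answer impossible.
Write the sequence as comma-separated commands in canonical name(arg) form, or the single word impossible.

t0: [θ0=0°, θ1=270°]
step 1 (rotate(0, 90)): [θ0=90°, θ1=270°]
step 2 (rotate(0, 90)): [θ0=180°, θ1=270°]
step 3 (rotate(0, 90)): [θ0=270°, θ1=270°]
no other 3-command option fits: unique.

rotate(0, 90), rotate(0, 90), rotate(0, 90)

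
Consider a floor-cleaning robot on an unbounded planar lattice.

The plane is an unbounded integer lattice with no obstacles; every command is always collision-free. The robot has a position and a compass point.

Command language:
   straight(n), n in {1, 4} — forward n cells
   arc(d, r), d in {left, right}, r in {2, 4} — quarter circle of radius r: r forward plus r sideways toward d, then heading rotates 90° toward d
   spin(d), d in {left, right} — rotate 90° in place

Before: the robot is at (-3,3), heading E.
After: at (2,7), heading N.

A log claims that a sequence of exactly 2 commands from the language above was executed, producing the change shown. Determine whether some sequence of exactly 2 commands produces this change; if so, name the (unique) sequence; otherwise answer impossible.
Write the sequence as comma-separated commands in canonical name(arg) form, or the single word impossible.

straight(1), arc(left, 4)

key: order matters: swapping straight(1) and arc(left, 4) lands elsewhere
start: at (-3,3), heading E
t=1 straight(1) ⇒ at (-2,3), heading E
t=2 arc(left, 4) ⇒ at (2,7), heading N
no rival 2-sequence matches.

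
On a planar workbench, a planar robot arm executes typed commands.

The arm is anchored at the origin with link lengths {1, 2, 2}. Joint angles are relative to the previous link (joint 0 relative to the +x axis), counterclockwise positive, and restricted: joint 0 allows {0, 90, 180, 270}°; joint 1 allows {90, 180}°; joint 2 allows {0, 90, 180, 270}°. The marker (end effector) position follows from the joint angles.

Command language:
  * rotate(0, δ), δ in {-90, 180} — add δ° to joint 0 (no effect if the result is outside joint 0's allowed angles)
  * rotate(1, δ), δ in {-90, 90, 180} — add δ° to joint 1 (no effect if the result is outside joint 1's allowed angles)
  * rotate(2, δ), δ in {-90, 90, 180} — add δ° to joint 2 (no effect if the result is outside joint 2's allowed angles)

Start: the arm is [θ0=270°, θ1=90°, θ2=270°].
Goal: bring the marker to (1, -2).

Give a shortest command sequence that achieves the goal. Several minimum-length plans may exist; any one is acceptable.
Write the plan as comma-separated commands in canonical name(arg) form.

t0: [θ0=270°, θ1=90°, θ2=270°]
step 1 (rotate(0, -90)): [θ0=180°, θ1=90°, θ2=270°]
step 2 (rotate(1, 90)): [θ0=180°, θ1=180°, θ2=270°]
nothing shorter than 2 reaches the goal.

rotate(0, -90), rotate(1, 90)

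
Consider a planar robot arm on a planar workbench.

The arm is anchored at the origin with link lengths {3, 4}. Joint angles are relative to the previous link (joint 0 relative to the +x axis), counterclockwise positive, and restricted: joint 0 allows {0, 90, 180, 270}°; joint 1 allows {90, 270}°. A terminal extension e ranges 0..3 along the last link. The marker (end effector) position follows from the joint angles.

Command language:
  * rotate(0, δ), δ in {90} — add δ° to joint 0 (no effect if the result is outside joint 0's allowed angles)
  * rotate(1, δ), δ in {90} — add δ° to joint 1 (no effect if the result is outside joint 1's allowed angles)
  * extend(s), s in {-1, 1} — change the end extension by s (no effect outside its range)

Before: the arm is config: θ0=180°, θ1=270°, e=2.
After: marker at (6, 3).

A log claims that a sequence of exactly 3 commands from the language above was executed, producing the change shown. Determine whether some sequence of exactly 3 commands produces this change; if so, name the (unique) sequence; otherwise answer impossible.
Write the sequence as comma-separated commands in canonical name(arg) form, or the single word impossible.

rotate(0, 90), rotate(0, 90), rotate(0, 90)

initial: config: θ0=180°, θ1=270°, e=2
1. rotate(0, 90) → config: θ0=270°, θ1=270°, e=2
2. rotate(0, 90) → config: θ0=0°, θ1=270°, e=2
3. rotate(0, 90) → config: θ0=90°, θ1=270°, e=2
no other 3-command option fits: unique.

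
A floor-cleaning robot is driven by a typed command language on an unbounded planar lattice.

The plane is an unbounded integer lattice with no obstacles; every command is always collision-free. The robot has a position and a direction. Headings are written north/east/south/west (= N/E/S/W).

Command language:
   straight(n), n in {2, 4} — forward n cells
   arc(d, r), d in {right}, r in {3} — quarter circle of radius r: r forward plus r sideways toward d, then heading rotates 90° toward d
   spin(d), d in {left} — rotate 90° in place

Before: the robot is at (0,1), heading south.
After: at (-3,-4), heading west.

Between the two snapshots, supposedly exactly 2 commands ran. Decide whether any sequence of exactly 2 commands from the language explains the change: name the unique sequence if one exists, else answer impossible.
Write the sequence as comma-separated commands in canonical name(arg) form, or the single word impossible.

straight(2), arc(right, 3)

key: cell and facing (now W) both changed — the 2 commands mix motion and turning
start: at (0,1), heading south
1. straight(2) → at (0,-1), heading south
2. arc(right, 3) → at (-3,-4), heading west
uniquely the one of 16 2-step routes that fits.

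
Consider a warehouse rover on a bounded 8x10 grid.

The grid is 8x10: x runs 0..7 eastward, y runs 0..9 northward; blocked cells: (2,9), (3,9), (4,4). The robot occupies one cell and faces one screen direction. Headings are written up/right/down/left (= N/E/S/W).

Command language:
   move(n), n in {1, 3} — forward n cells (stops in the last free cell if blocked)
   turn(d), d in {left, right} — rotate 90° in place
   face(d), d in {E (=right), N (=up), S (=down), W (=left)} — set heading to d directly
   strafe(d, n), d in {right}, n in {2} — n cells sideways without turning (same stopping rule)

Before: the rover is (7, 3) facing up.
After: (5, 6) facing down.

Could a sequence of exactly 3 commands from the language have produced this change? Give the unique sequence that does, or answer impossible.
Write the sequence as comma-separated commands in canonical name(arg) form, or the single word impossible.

key: order matters: swapping move(3) and strafe(right, 2) lands elsewhere
begin: (7, 3) facing up
1. move(3) → (7, 6) facing up
2. face(S) → (7, 6) facing down
3. strafe(right, 2) → (5, 6) facing down
all 729 alternatives checked — unique.

move(3), face(S), strafe(right, 2)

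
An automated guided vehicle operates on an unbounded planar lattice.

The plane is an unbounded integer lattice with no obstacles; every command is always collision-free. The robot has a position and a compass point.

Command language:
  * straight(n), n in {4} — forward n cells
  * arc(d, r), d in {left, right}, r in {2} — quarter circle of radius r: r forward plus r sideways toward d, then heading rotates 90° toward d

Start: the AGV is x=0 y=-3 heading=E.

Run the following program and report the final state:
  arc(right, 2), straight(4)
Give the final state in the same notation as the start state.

t0: x=0 y=-3 heading=E
1. arc(right, 2) → x=2 y=-5 heading=S
2. straight(4) → x=2 y=-9 heading=S

x=2 y=-9 heading=S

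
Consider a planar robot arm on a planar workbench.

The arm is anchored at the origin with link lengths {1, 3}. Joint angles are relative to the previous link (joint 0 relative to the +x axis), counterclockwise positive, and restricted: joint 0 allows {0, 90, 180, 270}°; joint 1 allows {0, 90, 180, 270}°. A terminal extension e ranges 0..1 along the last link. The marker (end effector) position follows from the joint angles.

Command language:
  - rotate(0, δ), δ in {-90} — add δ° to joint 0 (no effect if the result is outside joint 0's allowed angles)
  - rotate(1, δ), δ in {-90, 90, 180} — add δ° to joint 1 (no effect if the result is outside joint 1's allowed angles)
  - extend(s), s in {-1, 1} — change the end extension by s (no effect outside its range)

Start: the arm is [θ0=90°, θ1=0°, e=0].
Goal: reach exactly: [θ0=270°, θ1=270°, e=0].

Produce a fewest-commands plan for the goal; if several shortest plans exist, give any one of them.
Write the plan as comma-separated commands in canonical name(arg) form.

rotate(0, -90), rotate(0, -90), rotate(1, -90)

initial: [θ0=90°, θ1=0°, e=0]
t=1 rotate(0, -90) ⇒ [θ0=0°, θ1=0°, e=0]
t=2 rotate(0, -90) ⇒ [θ0=270°, θ1=0°, e=0]
t=3 rotate(1, -90) ⇒ [θ0=270°, θ1=270°, e=0]
nothing shorter than 3 reaches the goal.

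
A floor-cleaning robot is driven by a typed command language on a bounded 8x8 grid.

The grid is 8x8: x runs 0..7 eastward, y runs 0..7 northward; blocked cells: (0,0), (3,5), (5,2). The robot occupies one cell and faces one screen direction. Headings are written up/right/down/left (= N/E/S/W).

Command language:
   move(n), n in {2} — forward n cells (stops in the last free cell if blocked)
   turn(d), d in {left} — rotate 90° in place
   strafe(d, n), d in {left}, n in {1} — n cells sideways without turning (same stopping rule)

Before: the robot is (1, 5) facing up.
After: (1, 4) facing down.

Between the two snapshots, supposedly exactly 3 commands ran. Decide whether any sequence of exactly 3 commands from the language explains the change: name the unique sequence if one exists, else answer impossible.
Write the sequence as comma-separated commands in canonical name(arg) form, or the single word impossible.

key: position moved to (1,4) AND the heading swung to S — translation plus rotation needed
t0: (1, 5) facing up
1. turn(left) → (1, 5) facing left
2. strafe(left, 1) → (1, 4) facing left
3. turn(left) → (1, 4) facing down
uniquely the one of 27 3-step routes that fits.

turn(left), strafe(left, 1), turn(left)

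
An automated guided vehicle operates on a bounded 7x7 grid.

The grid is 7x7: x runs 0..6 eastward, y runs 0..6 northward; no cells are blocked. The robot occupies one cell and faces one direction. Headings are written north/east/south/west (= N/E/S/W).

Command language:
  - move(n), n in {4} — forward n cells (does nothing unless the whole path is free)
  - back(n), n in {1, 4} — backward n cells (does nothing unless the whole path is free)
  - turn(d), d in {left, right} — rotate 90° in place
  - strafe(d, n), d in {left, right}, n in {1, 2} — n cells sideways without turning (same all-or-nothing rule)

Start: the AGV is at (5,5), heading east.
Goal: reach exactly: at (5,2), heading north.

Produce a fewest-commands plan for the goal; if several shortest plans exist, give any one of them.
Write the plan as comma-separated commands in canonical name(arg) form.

strafe(right, 1), strafe(right, 2), turn(left)

start: at (5,5), heading east
[1] after strafe(right, 1): at (5,4), heading east
[2] after strafe(right, 2): at (5,2), heading east
[3] after turn(left): at (5,2), heading north
minimal: 3 command(s), checked below 3.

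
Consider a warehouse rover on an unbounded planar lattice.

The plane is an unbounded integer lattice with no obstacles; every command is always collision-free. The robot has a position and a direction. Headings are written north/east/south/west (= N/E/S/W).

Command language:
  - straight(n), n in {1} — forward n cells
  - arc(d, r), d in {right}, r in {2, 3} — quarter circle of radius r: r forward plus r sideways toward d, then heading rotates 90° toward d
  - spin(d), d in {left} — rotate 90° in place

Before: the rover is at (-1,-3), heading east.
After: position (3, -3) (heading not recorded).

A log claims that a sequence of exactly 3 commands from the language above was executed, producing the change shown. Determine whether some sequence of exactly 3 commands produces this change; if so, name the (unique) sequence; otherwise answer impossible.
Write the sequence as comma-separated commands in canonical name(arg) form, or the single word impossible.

key: running arc(right, 2) before spin(left) would end elsewhere — order is forced
initial: at (-1,-3), heading east
step 1 (spin(left)): at (-1,-3), heading north
step 2 (arc(right, 2)): at (1,-1), heading east
step 3 (arc(right, 2)): at (3,-3), heading south
uniquely the one of 64 3-step routes that fits.

spin(left), arc(right, 2), arc(right, 2)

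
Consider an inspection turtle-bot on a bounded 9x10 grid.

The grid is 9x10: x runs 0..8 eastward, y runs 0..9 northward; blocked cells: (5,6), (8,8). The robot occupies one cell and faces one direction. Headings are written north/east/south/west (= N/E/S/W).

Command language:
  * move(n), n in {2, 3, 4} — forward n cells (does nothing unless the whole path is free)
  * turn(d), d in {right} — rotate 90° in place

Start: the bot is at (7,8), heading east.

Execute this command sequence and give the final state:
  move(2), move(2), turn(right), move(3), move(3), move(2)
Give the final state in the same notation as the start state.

t0: at (7,8), heading east
[1] after move(2): at (7,8), heading east
[2] after move(2): at (7,8), heading east
[3] after turn(right): at (7,8), heading south
[4] after move(3): at (7,5), heading south
[5] after move(3): at (7,2), heading south
[6] after move(2): at (7,0), heading south

at (7,0), heading south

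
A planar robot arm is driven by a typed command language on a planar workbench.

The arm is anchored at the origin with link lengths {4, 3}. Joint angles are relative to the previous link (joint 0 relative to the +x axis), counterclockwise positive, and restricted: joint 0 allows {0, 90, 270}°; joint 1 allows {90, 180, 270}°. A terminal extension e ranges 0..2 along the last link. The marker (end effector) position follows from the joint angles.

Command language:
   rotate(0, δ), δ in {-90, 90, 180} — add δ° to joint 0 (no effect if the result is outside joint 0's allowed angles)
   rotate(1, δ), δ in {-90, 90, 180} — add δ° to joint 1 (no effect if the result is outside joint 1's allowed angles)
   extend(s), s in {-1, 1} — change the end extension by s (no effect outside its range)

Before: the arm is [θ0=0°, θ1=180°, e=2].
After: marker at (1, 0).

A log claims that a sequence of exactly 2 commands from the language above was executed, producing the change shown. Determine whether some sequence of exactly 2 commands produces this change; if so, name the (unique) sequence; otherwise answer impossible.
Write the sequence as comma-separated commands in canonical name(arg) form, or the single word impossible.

extend(-1), extend(-1)

begin: [θ0=0°, θ1=180°, e=2]
1. extend(-1) → [θ0=0°, θ1=180°, e=1]
2. extend(-1) → [θ0=0°, θ1=180°, e=0]
no rival 2-sequence matches.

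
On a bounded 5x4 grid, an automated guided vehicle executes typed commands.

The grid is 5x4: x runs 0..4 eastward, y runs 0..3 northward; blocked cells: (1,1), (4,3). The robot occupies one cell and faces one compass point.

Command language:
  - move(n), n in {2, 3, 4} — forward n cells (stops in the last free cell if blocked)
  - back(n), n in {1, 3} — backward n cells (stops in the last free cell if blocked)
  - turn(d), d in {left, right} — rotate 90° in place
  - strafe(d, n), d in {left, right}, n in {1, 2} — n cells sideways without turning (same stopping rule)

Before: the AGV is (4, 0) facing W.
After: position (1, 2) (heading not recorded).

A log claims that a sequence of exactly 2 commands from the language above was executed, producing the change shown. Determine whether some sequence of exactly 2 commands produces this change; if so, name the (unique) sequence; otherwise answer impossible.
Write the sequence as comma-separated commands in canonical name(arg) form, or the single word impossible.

strafe(right, 2), move(3)

key: order matters: swapping strafe(right, 2) and move(3) lands elsewhere
from: (4, 0) facing W
step 1 (strafe(right, 2)): (4, 2) facing W
step 2 (move(3)): (1, 2) facing W
uniquely the one of 121 2-step routes that fits.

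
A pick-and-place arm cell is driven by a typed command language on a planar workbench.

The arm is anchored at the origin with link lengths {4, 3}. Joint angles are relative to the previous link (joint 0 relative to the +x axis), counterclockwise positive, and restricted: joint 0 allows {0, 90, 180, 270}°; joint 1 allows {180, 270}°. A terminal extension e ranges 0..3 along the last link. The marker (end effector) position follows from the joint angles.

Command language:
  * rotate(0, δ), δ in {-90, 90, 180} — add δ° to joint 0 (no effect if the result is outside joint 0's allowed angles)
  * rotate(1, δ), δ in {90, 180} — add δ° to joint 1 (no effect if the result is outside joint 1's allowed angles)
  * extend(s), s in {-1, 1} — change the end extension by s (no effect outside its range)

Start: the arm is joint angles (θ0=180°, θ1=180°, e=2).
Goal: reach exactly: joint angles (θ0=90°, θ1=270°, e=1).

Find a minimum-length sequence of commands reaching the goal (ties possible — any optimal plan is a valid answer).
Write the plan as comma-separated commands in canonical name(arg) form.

initial: joint angles (θ0=180°, θ1=180°, e=2)
1. extend(-1) → joint angles (θ0=180°, θ1=180°, e=1)
2. rotate(0, -90) → joint angles (θ0=90°, θ1=180°, e=1)
3. rotate(1, 90) → joint angles (θ0=90°, θ1=270°, e=1)
shorter routes all fall short; 3 is best.

extend(-1), rotate(0, -90), rotate(1, 90)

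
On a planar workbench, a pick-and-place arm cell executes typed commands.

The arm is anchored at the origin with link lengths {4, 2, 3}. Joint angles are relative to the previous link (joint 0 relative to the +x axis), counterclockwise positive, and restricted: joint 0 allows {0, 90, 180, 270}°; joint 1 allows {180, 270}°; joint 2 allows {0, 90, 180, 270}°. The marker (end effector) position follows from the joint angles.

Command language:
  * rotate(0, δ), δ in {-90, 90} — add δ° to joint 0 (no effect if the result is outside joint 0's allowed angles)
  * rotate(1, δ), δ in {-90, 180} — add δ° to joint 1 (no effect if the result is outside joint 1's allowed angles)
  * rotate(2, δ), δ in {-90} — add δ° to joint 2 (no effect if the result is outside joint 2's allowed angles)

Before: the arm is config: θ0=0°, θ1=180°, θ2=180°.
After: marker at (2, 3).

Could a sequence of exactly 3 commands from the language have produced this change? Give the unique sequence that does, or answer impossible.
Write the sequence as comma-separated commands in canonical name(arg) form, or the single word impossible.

rotate(2, -90), rotate(2, -90), rotate(2, -90)

begin: config: θ0=0°, θ1=180°, θ2=180°
1. rotate(2, -90) → config: θ0=0°, θ1=180°, θ2=90°
2. rotate(2, -90) → config: θ0=0°, θ1=180°, θ2=0°
3. rotate(2, -90) → config: θ0=0°, θ1=180°, θ2=270°
uniquely the one of 125 3-step routes that fits.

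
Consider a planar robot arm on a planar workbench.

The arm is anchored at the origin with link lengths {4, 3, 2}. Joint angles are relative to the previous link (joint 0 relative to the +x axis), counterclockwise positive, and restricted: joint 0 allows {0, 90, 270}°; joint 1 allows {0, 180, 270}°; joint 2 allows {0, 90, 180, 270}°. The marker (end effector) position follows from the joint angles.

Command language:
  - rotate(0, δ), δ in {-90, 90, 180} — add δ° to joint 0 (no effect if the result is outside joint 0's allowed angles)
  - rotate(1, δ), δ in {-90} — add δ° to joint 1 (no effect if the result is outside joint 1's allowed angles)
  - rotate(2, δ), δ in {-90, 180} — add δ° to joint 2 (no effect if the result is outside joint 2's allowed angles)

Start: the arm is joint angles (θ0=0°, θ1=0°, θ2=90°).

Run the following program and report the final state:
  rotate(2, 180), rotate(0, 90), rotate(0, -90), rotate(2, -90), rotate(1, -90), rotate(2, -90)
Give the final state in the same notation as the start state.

start: joint angles (θ0=0°, θ1=0°, θ2=90°)
t=1 rotate(2, 180) ⇒ joint angles (θ0=0°, θ1=0°, θ2=270°)
t=2 rotate(0, 90) ⇒ joint angles (θ0=90°, θ1=0°, θ2=270°)
t=3 rotate(0, -90) ⇒ joint angles (θ0=0°, θ1=0°, θ2=270°)
t=4 rotate(2, -90) ⇒ joint angles (θ0=0°, θ1=0°, θ2=180°)
t=5 rotate(1, -90) ⇒ joint angles (θ0=0°, θ1=270°, θ2=180°)
t=6 rotate(2, -90) ⇒ joint angles (θ0=0°, θ1=270°, θ2=90°)

joint angles (θ0=0°, θ1=270°, θ2=90°)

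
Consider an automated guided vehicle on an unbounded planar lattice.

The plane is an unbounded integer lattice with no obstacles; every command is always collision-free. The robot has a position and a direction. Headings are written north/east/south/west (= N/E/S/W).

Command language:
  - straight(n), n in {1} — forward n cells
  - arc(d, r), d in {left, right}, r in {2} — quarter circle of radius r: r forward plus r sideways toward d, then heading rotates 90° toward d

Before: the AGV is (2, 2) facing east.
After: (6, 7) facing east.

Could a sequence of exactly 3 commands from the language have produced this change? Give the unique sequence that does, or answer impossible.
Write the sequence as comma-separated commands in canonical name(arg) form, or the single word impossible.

arc(left, 2), straight(1), arc(right, 2)

key: still facing E at the end — net rotation zero over 3 steps
t0: (2, 2) facing east
t=1 arc(left, 2) ⇒ (4, 4) facing north
t=2 straight(1) ⇒ (4, 5) facing north
t=3 arc(right, 2) ⇒ (6, 7) facing east
uniquely the one of 27 3-step routes that fits.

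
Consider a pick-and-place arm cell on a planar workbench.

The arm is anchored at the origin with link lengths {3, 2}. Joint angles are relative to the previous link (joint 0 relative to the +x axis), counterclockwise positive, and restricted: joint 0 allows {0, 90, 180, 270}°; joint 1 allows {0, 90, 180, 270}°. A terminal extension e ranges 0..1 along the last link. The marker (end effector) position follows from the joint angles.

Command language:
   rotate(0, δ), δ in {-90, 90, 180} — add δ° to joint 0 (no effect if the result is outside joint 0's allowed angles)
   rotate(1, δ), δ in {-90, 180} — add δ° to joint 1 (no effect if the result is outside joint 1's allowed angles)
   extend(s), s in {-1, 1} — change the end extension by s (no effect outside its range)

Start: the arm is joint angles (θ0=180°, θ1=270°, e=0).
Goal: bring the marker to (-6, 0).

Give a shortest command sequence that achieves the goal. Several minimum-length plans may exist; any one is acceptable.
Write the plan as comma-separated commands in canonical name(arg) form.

initial: joint angles (θ0=180°, θ1=270°, e=0)
1. rotate(1, 180) → joint angles (θ0=180°, θ1=90°, e=0)
2. rotate(1, -90) → joint angles (θ0=180°, θ1=0°, e=0)
3. extend(1) → joint angles (θ0=180°, θ1=0°, e=1)
minimal: 3 command(s), checked below 3.

rotate(1, 180), rotate(1, -90), extend(1)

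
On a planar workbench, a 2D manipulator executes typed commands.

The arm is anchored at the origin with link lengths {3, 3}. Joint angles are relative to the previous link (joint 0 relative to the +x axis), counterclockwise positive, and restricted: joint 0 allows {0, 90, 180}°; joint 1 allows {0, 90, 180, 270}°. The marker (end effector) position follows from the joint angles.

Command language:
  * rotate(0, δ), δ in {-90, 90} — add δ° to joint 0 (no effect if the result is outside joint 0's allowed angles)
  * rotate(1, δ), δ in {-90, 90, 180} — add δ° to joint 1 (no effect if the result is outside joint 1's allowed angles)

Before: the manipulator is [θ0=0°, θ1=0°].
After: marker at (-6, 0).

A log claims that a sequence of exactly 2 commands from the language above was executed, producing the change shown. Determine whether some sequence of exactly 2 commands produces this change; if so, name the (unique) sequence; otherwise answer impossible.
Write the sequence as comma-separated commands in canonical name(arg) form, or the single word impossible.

begin: [θ0=0°, θ1=0°]
t=1 rotate(0, 90) ⇒ [θ0=90°, θ1=0°]
t=2 rotate(0, 90) ⇒ [θ0=180°, θ1=0°]
all 25 alternatives checked — unique.

rotate(0, 90), rotate(0, 90)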